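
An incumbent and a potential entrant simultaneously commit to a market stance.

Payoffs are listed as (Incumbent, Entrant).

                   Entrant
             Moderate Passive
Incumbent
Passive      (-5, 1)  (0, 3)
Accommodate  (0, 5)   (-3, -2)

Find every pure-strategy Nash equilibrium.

Incumbent against Moderate: payoffs -5, 0 → best response Accommodate.
Incumbent against Passive: payoffs 0, -3 → best response Passive.
Entrant against Passive: payoffs 1, 3 → best response Passive.
Entrant against Accommodate: payoffs 5, -2 → best response Moderate.
Mutual best responses: (Passive, Passive); (Accommodate, Moderate).

(Passive, Passive), (Accommodate, Moderate)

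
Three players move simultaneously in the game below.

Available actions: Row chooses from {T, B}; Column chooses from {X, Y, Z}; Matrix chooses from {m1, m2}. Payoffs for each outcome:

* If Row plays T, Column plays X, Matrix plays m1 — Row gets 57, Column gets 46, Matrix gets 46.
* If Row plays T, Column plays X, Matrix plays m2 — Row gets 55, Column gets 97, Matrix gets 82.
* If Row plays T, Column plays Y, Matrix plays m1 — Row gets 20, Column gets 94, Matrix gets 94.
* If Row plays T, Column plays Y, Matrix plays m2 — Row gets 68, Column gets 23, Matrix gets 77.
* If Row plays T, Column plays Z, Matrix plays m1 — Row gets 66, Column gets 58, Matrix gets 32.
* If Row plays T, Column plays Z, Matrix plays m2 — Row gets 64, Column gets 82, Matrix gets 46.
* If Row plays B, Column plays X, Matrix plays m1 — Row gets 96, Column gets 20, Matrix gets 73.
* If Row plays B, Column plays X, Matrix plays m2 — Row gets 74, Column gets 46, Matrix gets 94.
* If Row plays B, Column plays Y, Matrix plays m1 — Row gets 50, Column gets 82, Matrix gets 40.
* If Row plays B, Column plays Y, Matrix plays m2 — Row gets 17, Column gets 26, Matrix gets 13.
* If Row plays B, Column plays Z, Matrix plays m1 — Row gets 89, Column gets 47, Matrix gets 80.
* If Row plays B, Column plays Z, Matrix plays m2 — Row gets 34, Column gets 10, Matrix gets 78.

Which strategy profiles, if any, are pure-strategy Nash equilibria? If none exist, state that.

Row against (X, m1): payoffs 57, 96 → best response B.
Row against (X, m2): payoffs 55, 74 → best response B.
Row against (Y, m1): payoffs 20, 50 → best response B.
Row against (Y, m2): payoffs 68, 17 → best response T.
Row against (Z, m1): payoffs 66, 89 → best response B.
Row against (Z, m2): payoffs 64, 34 → best response T.
Column against (T, m1): payoffs 46, 94, 58 → best response Y.
Column against (T, m2): payoffs 97, 23, 82 → best response X.
Column against (B, m1): payoffs 20, 82, 47 → best response Y.
Column against (B, m2): payoffs 46, 26, 10 → best response X.
Matrix against (T, X): payoffs 46, 82 → best response m2.
Matrix against (T, Y): payoffs 94, 77 → best response m1.
Matrix against (T, Z): payoffs 32, 46 → best response m2.
Matrix against (B, X): payoffs 73, 94 → best response m2.
Matrix against (B, Y): payoffs 40, 13 → best response m1.
Matrix against (B, Z): payoffs 80, 78 → best response m1.
Mutual best responses: (B, X, m2); (B, Y, m1).

Pure-strategy Nash equilibria: (B, X, m2); (B, Y, m1)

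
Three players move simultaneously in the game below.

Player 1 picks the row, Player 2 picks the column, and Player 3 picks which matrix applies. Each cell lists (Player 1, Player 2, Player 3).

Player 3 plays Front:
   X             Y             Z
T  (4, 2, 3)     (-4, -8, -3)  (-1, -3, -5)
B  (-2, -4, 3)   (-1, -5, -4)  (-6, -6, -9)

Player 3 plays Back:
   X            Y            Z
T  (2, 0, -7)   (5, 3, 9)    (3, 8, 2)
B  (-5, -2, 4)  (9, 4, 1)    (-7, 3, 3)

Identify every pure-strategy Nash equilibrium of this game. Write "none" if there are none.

The pure Nash equilibria are (T, X, Front) and (T, Z, Back) and (B, Y, Back).

Player 1 against (X, Front): payoffs 4, -2 → best response T.
Player 1 against (X, Back): payoffs 2, -5 → best response T.
Player 1 against (Y, Front): payoffs -4, -1 → best response B.
Player 1 against (Y, Back): payoffs 5, 9 → best response B.
Player 1 against (Z, Front): payoffs -1, -6 → best response T.
Player 1 against (Z, Back): payoffs 3, -7 → best response T.
Player 2 against (T, Front): payoffs 2, -8, -3 → best response X.
Player 2 against (T, Back): payoffs 0, 3, 8 → best response Z.
Player 2 against (B, Front): payoffs -4, -5, -6 → best response X.
Player 2 against (B, Back): payoffs -2, 4, 3 → best response Y.
Player 3 against (T, X): payoffs 3, -7 → best response Front.
Player 3 against (T, Y): payoffs -3, 9 → best response Back.
Player 3 against (T, Z): payoffs -5, 2 → best response Back.
Player 3 against (B, X): payoffs 3, 4 → best response Back.
Player 3 against (B, Y): payoffs -4, 1 → best response Back.
Player 3 against (B, Z): payoffs -9, 3 → best response Back.
Mutual best responses: (T, X, Front); (T, Z, Back); (B, Y, Back).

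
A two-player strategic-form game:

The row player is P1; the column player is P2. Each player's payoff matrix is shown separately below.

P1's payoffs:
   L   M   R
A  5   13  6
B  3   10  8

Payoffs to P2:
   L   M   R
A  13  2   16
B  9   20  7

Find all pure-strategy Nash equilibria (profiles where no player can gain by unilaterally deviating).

For each player, find the best response to each opponent profile; mutual best responses are the pure NE.
P1 against L: payoffs 5, 3 → best response A.
P1 against M: payoffs 13, 10 → best response A.
P1 against R: payoffs 6, 8 → best response B.
P2 against A: payoffs 13, 2, 16 → best response R.
P2 against B: payoffs 9, 20, 7 → best response M.
No profile is a mutual best response for all players.

No pure-strategy Nash equilibrium.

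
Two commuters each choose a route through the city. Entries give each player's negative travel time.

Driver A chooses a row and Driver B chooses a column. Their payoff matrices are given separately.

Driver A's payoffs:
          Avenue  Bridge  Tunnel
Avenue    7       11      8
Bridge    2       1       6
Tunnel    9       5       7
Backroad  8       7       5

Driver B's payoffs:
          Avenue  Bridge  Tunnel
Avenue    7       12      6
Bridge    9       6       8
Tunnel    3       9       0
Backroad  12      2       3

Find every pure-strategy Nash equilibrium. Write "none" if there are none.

Driver A against Avenue: payoffs 7, 2, 9, 8 → best response Tunnel.
Driver A against Bridge: payoffs 11, 1, 5, 7 → best response Avenue.
Driver A against Tunnel: payoffs 8, 6, 7, 5 → best response Avenue.
Driver B against Avenue: payoffs 7, 12, 6 → best response Bridge.
Driver B against Bridge: payoffs 9, 6, 8 → best response Avenue.
Driver B against Tunnel: payoffs 3, 9, 0 → best response Bridge.
Driver B against Backroad: payoffs 12, 2, 3 → best response Avenue.
Mutual best responses: (Avenue, Bridge).

(Avenue, Bridge)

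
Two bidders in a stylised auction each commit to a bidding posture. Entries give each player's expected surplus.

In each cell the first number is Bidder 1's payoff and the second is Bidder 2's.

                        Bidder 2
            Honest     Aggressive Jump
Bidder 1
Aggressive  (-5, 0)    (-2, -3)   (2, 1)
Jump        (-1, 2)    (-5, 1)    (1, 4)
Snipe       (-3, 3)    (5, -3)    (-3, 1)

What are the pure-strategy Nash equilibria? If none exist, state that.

The unique pure-strategy Nash equilibrium is (Aggressive, Jump).

For each player, find the best response to each opponent profile; mutual best responses are the pure NE.
Bidder 1 against Honest: payoffs -5, -1, -3 → best response Jump.
Bidder 1 against Aggressive: payoffs -2, -5, 5 → best response Snipe.
Bidder 1 against Jump: payoffs 2, 1, -3 → best response Aggressive.
Bidder 2 against Aggressive: payoffs 0, -3, 1 → best response Jump.
Bidder 2 against Jump: payoffs 2, 1, 4 → best response Jump.
Bidder 2 against Snipe: payoffs 3, -3, 1 → best response Honest.
Mutual best responses: (Aggressive, Jump).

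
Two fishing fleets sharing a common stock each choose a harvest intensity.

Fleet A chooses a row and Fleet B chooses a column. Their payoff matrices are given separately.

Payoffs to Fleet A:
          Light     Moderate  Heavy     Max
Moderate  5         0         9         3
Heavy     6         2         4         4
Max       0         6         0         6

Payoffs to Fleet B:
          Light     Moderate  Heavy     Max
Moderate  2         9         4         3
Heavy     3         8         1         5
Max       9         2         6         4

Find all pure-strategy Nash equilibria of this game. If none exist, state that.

none

Fleet A against Light: payoffs 5, 6, 0 → best response Heavy.
Fleet A against Moderate: payoffs 0, 2, 6 → best response Max.
Fleet A against Heavy: payoffs 9, 4, 0 → best response Moderate.
Fleet A against Max: payoffs 3, 4, 6 → best response Max.
Fleet B against Moderate: payoffs 2, 9, 4, 3 → best response Moderate.
Fleet B against Heavy: payoffs 3, 8, 1, 5 → best response Moderate.
Fleet B against Max: payoffs 9, 2, 6, 4 → best response Light.
No profile is a mutual best response for all players.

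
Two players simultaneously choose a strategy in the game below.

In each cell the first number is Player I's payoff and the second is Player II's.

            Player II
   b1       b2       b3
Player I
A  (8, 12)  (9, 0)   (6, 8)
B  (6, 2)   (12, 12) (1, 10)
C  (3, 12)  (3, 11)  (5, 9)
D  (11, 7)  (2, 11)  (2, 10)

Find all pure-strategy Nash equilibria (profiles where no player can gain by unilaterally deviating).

The unique pure-strategy Nash equilibrium is (B, b2).

Mark each player's best response to every combination of opponents' strategies; a profile where every player is best-responding is a pure Nash equilibrium.
Player I against b1: payoffs 8, 6, 3, 11 → best response D.
Player I against b2: payoffs 9, 12, 3, 2 → best response B.
Player I against b3: payoffs 6, 1, 5, 2 → best response A.
Player II against A: payoffs 12, 0, 8 → best response b1.
Player II against B: payoffs 2, 12, 10 → best response b2.
Player II against C: payoffs 12, 11, 9 → best response b1.
Player II against D: payoffs 7, 11, 10 → best response b2.
Mutual best responses: (B, b2).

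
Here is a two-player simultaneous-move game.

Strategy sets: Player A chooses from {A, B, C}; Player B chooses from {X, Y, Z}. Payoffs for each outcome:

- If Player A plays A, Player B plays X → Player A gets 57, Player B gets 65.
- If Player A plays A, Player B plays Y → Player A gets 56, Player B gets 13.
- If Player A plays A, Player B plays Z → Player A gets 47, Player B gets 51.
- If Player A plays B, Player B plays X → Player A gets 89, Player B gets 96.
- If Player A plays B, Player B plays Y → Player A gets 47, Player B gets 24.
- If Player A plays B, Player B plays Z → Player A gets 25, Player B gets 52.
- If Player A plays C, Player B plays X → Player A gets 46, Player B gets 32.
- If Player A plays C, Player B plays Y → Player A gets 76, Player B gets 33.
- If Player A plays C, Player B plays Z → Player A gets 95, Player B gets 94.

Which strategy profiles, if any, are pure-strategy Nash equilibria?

Pure-strategy Nash equilibria: (B, X); (C, Z)

For each strategy profile, look for a profitable unilateral deviation.
(A, X): Player A can switch to B (57 → 89). Not NE.
(A, Y): Player A can switch to C (56 → 76). Not NE.
(A, Z): Player A can switch to C (47 → 95). Not NE.
(B, X): Player A gets 89, best alternative 57; Player B gets 96, best alternative 52. No profitable deviation — NE.
(B, Y): Player A can switch to A (47 → 56). Not NE.
(B, Z): Player A can switch to A (25 → 47). Not NE.
(C, X): Player A can switch to A (46 → 57). Not NE.
(C, Z): Player A gets 95, best alternative 47; Player B gets 94, best alternative 33. No profitable deviation — NE.
(The remaining 1 profile has a profitable deviation by the same check.)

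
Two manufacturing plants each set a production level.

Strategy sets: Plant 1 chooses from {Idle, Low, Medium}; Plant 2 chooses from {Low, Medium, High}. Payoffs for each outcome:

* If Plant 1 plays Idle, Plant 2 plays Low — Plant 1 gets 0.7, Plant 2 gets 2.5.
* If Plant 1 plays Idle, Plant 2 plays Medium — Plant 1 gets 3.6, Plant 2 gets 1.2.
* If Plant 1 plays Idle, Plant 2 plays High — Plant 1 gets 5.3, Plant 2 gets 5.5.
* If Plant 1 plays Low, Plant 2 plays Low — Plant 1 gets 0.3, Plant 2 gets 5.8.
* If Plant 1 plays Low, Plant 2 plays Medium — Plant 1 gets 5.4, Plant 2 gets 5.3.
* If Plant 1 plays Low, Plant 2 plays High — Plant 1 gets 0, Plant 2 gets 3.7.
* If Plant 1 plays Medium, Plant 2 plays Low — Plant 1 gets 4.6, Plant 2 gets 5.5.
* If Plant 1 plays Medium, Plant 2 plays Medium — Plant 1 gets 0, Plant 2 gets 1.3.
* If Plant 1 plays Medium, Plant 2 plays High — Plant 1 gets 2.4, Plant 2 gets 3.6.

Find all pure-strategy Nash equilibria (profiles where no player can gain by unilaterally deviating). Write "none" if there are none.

Pure-strategy Nash equilibria: (Idle, High) and (Medium, Low)

Plant 1 against Low: payoffs 0.7, 0.3, 4.6 → best response Medium.
Plant 1 against Medium: payoffs 3.6, 5.4, 0 → best response Low.
Plant 1 against High: payoffs 5.3, 0, 2.4 → best response Idle.
Plant 2 against Idle: payoffs 2.5, 1.2, 5.5 → best response High.
Plant 2 against Low: payoffs 5.8, 5.3, 3.7 → best response Low.
Plant 2 against Medium: payoffs 5.5, 1.3, 3.6 → best response Low.
Mutual best responses: (Idle, High); (Medium, Low).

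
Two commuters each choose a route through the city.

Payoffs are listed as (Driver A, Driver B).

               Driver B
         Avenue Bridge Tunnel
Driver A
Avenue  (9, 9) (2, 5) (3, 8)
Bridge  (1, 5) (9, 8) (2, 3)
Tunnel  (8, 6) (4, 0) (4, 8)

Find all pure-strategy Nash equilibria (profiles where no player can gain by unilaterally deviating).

Pure-strategy Nash equilibria: (Avenue, Avenue), (Bridge, Bridge), (Tunnel, Tunnel)

For each player, find the best response to each opponent profile; mutual best responses are the pure NE.
Driver A against Avenue: payoffs 9, 1, 8 → best response Avenue.
Driver A against Bridge: payoffs 2, 9, 4 → best response Bridge.
Driver A against Tunnel: payoffs 3, 2, 4 → best response Tunnel.
Driver B against Avenue: payoffs 9, 5, 8 → best response Avenue.
Driver B against Bridge: payoffs 5, 8, 3 → best response Bridge.
Driver B against Tunnel: payoffs 6, 0, 8 → best response Tunnel.
Mutual best responses: (Avenue, Avenue); (Bridge, Bridge); (Tunnel, Tunnel).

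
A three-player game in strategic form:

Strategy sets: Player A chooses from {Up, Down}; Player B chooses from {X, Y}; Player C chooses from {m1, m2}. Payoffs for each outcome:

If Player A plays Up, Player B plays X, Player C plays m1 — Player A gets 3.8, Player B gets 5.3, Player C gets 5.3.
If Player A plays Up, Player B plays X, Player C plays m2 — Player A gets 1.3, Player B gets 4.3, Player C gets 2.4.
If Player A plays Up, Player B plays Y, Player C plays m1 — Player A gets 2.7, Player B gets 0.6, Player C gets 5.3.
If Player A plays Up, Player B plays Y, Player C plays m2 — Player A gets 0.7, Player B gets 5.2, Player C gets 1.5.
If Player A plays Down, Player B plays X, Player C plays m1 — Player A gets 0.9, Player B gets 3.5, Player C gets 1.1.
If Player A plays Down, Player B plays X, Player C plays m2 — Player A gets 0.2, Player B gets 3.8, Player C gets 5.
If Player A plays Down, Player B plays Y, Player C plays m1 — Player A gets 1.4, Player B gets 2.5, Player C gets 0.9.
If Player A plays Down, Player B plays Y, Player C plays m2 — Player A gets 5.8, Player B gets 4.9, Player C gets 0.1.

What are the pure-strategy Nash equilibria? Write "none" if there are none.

Mark each player's best response to every combination of opponents' strategies; a profile where every player is best-responding is a pure Nash equilibrium.
Player A against (X, m1): payoffs 3.8, 0.9 → best response Up.
Player A against (X, m2): payoffs 1.3, 0.2 → best response Up.
Player A against (Y, m1): payoffs 2.7, 1.4 → best response Up.
Player A against (Y, m2): payoffs 0.7, 5.8 → best response Down.
Player B against (Up, m1): payoffs 5.3, 0.6 → best response X.
Player B against (Up, m2): payoffs 4.3, 5.2 → best response Y.
Player B against (Down, m1): payoffs 3.5, 2.5 → best response X.
Player B against (Down, m2): payoffs 3.8, 4.9 → best response Y.
Player C against (Up, X): payoffs 5.3, 2.4 → best response m1.
Player C against (Up, Y): payoffs 5.3, 1.5 → best response m1.
Player C against (Down, X): payoffs 1.1, 5 → best response m2.
Player C against (Down, Y): payoffs 0.9, 0.1 → best response m1.
Mutual best responses: (Up, X, m1).

Pure NE: (Up, X, m1)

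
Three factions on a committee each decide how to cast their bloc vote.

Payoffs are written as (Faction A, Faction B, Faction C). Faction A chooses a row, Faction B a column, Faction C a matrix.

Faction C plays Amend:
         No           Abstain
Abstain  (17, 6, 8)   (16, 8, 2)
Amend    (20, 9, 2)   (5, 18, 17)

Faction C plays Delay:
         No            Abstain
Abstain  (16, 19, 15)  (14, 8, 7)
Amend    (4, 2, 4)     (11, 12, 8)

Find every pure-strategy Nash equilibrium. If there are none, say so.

Faction A against (No, Amend): payoffs 17, 20 → best response Amend.
Faction A against (No, Delay): payoffs 16, 4 → best response Abstain.
Faction A against (Abstain, Amend): payoffs 16, 5 → best response Abstain.
Faction A against (Abstain, Delay): payoffs 14, 11 → best response Abstain.
Faction B against (Abstain, Amend): payoffs 6, 8 → best response Abstain.
Faction B against (Abstain, Delay): payoffs 19, 8 → best response No.
Faction B against (Amend, Amend): payoffs 9, 18 → best response Abstain.
Faction B against (Amend, Delay): payoffs 2, 12 → best response Abstain.
Faction C against (Abstain, No): payoffs 8, 15 → best response Delay.
Faction C against (Abstain, Abstain): payoffs 2, 7 → best response Delay.
Faction C against (Amend, No): payoffs 2, 4 → best response Delay.
Faction C against (Amend, Abstain): payoffs 17, 8 → best response Amend.
Mutual best responses: (Abstain, No, Delay).

Pure NE: (Abstain, No, Delay)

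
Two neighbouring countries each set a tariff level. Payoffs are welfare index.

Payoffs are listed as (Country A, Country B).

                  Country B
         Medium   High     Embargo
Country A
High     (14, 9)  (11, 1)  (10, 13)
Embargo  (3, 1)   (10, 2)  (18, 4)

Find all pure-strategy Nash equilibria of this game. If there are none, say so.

Country A against Medium: payoffs 14, 3 → best response High.
Country A against High: payoffs 11, 10 → best response High.
Country A against Embargo: payoffs 10, 18 → best response Embargo.
Country B against High: payoffs 9, 1, 13 → best response Embargo.
Country B against Embargo: payoffs 1, 2, 4 → best response Embargo.
Mutual best responses: (Embargo, Embargo).

(Embargo, Embargo)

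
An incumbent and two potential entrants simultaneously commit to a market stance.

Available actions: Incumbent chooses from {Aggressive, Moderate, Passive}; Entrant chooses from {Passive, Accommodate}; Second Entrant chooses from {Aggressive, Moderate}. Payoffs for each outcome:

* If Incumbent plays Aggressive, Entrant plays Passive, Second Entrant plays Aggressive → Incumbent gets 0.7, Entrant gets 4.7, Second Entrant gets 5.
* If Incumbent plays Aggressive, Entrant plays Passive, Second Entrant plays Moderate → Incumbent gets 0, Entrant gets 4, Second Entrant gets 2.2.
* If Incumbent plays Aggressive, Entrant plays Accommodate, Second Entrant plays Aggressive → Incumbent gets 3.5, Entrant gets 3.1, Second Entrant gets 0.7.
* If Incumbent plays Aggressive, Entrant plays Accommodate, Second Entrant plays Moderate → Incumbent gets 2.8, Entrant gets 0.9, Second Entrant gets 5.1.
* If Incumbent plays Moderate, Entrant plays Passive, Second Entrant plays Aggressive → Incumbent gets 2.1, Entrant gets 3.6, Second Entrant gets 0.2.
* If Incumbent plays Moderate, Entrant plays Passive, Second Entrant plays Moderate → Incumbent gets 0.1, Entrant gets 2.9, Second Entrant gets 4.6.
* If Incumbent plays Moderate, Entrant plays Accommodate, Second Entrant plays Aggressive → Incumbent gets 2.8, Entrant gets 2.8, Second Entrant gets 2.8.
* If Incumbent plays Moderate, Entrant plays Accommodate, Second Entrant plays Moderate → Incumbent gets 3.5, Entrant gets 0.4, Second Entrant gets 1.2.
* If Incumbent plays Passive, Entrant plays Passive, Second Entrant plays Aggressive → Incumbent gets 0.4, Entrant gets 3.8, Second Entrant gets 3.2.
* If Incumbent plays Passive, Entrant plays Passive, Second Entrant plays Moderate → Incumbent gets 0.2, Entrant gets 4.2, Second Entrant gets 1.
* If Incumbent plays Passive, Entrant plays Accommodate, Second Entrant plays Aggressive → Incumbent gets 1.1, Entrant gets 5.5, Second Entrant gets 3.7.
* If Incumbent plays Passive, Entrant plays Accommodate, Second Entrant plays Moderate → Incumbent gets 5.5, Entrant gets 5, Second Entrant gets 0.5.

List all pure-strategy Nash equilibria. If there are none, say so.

There is no pure-strategy Nash equilibrium.

For each strategy profile, look for a profitable unilateral deviation.
(Aggressive, Passive, Aggressive): Incumbent can switch to Moderate (0.7 → 2.1). Not NE.
(Aggressive, Passive, Moderate): Incumbent can switch to Moderate (0 → 0.1). Not NE.
(Aggressive, Accommodate, Aggressive): Entrant can switch to Passive (3.1 → 4.7). Not NE.
(Aggressive, Accommodate, Moderate): Incumbent can switch to Moderate (2.8 → 3.5). Not NE.
(Moderate, Passive, Aggressive): Second Entrant can switch to Moderate (0.2 → 4.6). Not NE.
(Moderate, Passive, Moderate): Incumbent can switch to Passive (0.1 → 0.2). Not NE.
(Moderate, Accommodate, Aggressive): Incumbent can switch to Aggressive (2.8 → 3.5). Not NE.
(Moderate, Accommodate, Moderate): Incumbent can switch to Passive (3.5 → 5.5). Not NE.
(The remaining 4 profiles each have a profitable deviation by the same check.)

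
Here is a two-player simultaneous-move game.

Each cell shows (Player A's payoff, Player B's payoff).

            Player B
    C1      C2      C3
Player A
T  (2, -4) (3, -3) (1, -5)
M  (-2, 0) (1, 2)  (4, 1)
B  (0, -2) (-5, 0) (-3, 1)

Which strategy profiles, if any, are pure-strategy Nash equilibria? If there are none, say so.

Pure NE: (T, C2)

Player A against C1: payoffs 2, -2, 0 → best response T.
Player A against C2: payoffs 3, 1, -5 → best response T.
Player A against C3: payoffs 1, 4, -3 → best response M.
Player B against T: payoffs -4, -3, -5 → best response C2.
Player B against M: payoffs 0, 2, 1 → best response C2.
Player B against B: payoffs -2, 0, 1 → best response C3.
Mutual best responses: (T, C2).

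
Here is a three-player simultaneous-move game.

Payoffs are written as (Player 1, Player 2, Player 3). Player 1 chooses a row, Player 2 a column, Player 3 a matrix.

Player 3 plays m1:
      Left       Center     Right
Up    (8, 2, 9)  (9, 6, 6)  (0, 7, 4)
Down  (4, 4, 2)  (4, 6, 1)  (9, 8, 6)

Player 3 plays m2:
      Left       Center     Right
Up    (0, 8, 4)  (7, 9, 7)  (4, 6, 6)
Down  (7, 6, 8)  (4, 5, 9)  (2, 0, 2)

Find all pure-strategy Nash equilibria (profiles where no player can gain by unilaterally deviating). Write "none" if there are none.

Pure-strategy Nash equilibria: (Up, Center, m2) and (Down, Left, m2) and (Down, Right, m1)

For each strategy profile, look for a profitable unilateral deviation.
(Up, Left, m1): Player 2 can switch to Center (2 → 6). Not NE.
(Up, Left, m2): Player 1 can switch to Down (0 → 7). Not NE.
(Up, Center, m1): Player 2 can switch to Right (6 → 7). Not NE.
(Up, Center, m2): Player 1 gets 7, best alternative 4; Player 2 gets 9, best alternative 8; Player 3 gets 7, best alternative 6. No profitable deviation — NE.
(Up, Right, m1): Player 1 can switch to Down (0 → 9). Not NE.
(Up, Right, m2): Player 2 can switch to Left (6 → 8). Not NE.
(Down, Left, m1): Player 1 can switch to Up (4 → 8). Not NE.
(Down, Left, m2): Player 1 gets 7, best alternative 0; Player 2 gets 6, best alternative 5; Player 3 gets 8, best alternative 2. No profitable deviation — NE.
(Down, Center, m1): Player 1 can switch to Up (4 → 9). Not NE.
(Down, Center, m2): Player 1 can switch to Up (4 → 7). Not NE.
(Down, Right, m1): Player 1 gets 9, best alternative 0; Player 2 gets 8, best alternative 6; Player 3 gets 6, best alternative 2. No profitable deviation — NE.
(Down, Right, m2): Player 1 can switch to Up (2 → 4). Not NE.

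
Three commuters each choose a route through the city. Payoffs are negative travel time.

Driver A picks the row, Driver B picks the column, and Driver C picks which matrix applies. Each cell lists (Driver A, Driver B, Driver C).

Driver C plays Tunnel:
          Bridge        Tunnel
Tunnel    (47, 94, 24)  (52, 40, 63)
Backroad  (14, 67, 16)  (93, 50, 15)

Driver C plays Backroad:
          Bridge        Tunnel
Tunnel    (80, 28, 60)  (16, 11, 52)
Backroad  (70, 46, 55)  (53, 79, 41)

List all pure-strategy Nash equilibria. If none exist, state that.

(Tunnel, Bridge, Backroad) and (Backroad, Tunnel, Backroad)

Driver A against (Bridge, Tunnel): payoffs 47, 14 → best response Tunnel.
Driver A against (Bridge, Backroad): payoffs 80, 70 → best response Tunnel.
Driver A against (Tunnel, Tunnel): payoffs 52, 93 → best response Backroad.
Driver A against (Tunnel, Backroad): payoffs 16, 53 → best response Backroad.
Driver B against (Tunnel, Tunnel): payoffs 94, 40 → best response Bridge.
Driver B against (Tunnel, Backroad): payoffs 28, 11 → best response Bridge.
Driver B against (Backroad, Tunnel): payoffs 67, 50 → best response Bridge.
Driver B against (Backroad, Backroad): payoffs 46, 79 → best response Tunnel.
Driver C against (Tunnel, Bridge): payoffs 24, 60 → best response Backroad.
Driver C against (Tunnel, Tunnel): payoffs 63, 52 → best response Tunnel.
Driver C against (Backroad, Bridge): payoffs 16, 55 → best response Backroad.
Driver C against (Backroad, Tunnel): payoffs 15, 41 → best response Backroad.
Mutual best responses: (Tunnel, Bridge, Backroad); (Backroad, Tunnel, Backroad).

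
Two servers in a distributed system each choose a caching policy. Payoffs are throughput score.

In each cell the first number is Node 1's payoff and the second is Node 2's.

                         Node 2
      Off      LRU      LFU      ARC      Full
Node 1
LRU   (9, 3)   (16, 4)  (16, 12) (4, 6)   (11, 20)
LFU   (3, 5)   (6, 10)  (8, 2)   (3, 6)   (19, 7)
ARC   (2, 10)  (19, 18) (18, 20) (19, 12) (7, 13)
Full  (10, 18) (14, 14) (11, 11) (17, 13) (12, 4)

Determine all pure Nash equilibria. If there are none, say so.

Node 1 against Off: payoffs 9, 3, 2, 10 → best response Full.
Node 1 against LRU: payoffs 16, 6, 19, 14 → best response ARC.
Node 1 against LFU: payoffs 16, 8, 18, 11 → best response ARC.
Node 1 against ARC: payoffs 4, 3, 19, 17 → best response ARC.
Node 1 against Full: payoffs 11, 19, 7, 12 → best response LFU.
Node 2 against LRU: payoffs 3, 4, 12, 6, 20 → best response Full.
Node 2 against LFU: payoffs 5, 10, 2, 6, 7 → best response LRU.
Node 2 against ARC: payoffs 10, 18, 20, 12, 13 → best response LFU.
Node 2 against Full: payoffs 18, 14, 11, 13, 4 → best response Off.
Mutual best responses: (ARC, LFU); (Full, Off).

Pure-strategy Nash equilibria: (ARC, LFU); (Full, Off)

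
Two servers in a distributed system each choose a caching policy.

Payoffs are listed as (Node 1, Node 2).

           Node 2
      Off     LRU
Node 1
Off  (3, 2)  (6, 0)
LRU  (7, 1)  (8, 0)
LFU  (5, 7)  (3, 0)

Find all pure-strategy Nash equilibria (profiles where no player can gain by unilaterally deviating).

(Off, Off): Node 1 can switch to LRU (3 → 7). Not NE.
(Off, LRU): Node 1 can switch to LRU (6 → 8). Not NE.
(LRU, Off): Node 1 gets 7, best alternative 5; Node 2 gets 1, best alternative 0. No profitable deviation — NE.
(LRU, LRU): Node 2 can switch to Off (0 → 1). Not NE.
(LFU, Off): Node 1 can switch to LRU (5 → 7). Not NE.
(LFU, LRU): Node 1 can switch to Off (3 → 6). Not NE.

The unique pure-strategy Nash equilibrium is (LRU, Off).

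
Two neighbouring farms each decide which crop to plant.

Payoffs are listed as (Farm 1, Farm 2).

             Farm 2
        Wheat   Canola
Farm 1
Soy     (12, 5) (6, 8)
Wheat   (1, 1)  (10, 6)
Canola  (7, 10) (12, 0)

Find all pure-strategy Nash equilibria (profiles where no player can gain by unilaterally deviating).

This game has no pure Nash equilibrium.

Farm 1 against Wheat: payoffs 12, 1, 7 → best response Soy.
Farm 1 against Canola: payoffs 6, 10, 12 → best response Canola.
Farm 2 against Soy: payoffs 5, 8 → best response Canola.
Farm 2 against Wheat: payoffs 1, 6 → best response Canola.
Farm 2 against Canola: payoffs 10, 0 → best response Wheat.
No profile is a mutual best response for all players.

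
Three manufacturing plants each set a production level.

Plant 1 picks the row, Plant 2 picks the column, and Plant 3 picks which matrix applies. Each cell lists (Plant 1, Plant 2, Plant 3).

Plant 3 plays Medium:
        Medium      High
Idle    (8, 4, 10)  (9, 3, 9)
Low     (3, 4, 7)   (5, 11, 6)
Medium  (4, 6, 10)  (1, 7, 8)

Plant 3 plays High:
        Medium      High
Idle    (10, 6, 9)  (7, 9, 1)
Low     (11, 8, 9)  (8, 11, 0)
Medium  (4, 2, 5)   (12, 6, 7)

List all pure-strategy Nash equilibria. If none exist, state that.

Plant 1 against (Medium, Medium): payoffs 8, 3, 4 → best response Idle.
Plant 1 against (Medium, High): payoffs 10, 11, 4 → best response Low.
Plant 1 against (High, Medium): payoffs 9, 5, 1 → best response Idle.
Plant 1 against (High, High): payoffs 7, 8, 12 → best response Medium.
Plant 2 against (Idle, Medium): payoffs 4, 3 → best response Medium.
Plant 2 against (Idle, High): payoffs 6, 9 → best response High.
Plant 2 against (Low, Medium): payoffs 4, 11 → best response High.
Plant 2 against (Low, High): payoffs 8, 11 → best response High.
Plant 2 against (Medium, Medium): payoffs 6, 7 → best response High.
Plant 2 against (Medium, High): payoffs 2, 6 → best response High.
Plant 3 against (Idle, Medium): payoffs 10, 9 → best response Medium.
Plant 3 against (Idle, High): payoffs 9, 1 → best response Medium.
Plant 3 against (Low, Medium): payoffs 7, 9 → best response High.
Plant 3 against (Low, High): payoffs 6, 0 → best response Medium.
Plant 3 against (Medium, Medium): payoffs 10, 5 → best response Medium.
Plant 3 against (Medium, High): payoffs 8, 7 → best response Medium.
Mutual best responses: (Idle, Medium, Medium).

(Idle, Medium, Medium)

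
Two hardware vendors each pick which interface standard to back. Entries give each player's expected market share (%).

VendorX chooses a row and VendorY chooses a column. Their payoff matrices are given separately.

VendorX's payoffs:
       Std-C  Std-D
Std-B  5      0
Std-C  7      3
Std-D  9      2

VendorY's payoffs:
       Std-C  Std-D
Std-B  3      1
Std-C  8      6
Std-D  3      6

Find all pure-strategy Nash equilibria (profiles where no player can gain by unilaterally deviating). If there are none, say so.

There is no pure-strategy Nash equilibrium.

(Std-B, Std-C): VendorX can switch to Std-C (5 → 7). Not NE.
(Std-B, Std-D): VendorX can switch to Std-C (0 → 3). Not NE.
(Std-C, Std-C): VendorX can switch to Std-D (7 → 9). Not NE.
(Std-C, Std-D): VendorY can switch to Std-C (6 → 8). Not NE.
(Std-D, Std-C): VendorY can switch to Std-D (3 → 6). Not NE.
(Std-D, Std-D): VendorX can switch to Std-C (2 → 3). Not NE.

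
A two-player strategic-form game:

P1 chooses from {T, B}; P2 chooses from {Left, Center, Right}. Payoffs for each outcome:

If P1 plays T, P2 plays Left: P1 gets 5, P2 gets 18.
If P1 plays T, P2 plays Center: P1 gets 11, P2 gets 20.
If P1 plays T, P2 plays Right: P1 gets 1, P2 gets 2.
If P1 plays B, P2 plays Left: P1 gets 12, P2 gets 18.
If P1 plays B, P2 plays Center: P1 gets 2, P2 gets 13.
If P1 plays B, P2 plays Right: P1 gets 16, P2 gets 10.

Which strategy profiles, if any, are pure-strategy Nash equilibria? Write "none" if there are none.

(T, Center), (B, Left)

P1 against Left: payoffs 5, 12 → best response B.
P1 against Center: payoffs 11, 2 → best response T.
P1 against Right: payoffs 1, 16 → best response B.
P2 against T: payoffs 18, 20, 2 → best response Center.
P2 against B: payoffs 18, 13, 10 → best response Left.
Mutual best responses: (T, Center); (B, Left).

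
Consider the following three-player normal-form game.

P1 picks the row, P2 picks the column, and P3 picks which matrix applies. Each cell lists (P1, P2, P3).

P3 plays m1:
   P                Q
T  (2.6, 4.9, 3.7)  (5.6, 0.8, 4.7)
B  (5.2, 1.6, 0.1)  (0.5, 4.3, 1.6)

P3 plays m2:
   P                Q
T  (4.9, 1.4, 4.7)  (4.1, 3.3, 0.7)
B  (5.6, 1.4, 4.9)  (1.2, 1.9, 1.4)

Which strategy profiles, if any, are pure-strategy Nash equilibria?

No pure-strategy Nash equilibrium.

For each player, find the best response to each opponent profile; mutual best responses are the pure NE.
P1 against (P, m1): payoffs 2.6, 5.2 → best response B.
P1 against (P, m2): payoffs 4.9, 5.6 → best response B.
P1 against (Q, m1): payoffs 5.6, 0.5 → best response T.
P1 against (Q, m2): payoffs 4.1, 1.2 → best response T.
P2 against (T, m1): payoffs 4.9, 0.8 → best response P.
P2 against (T, m2): payoffs 1.4, 3.3 → best response Q.
P2 against (B, m1): payoffs 1.6, 4.3 → best response Q.
P2 against (B, m2): payoffs 1.4, 1.9 → best response Q.
P3 against (T, P): payoffs 3.7, 4.7 → best response m2.
P3 against (T, Q): payoffs 4.7, 0.7 → best response m1.
P3 against (B, P): payoffs 0.1, 4.9 → best response m2.
P3 against (B, Q): payoffs 1.6, 1.4 → best response m1.
No profile is a mutual best response for all players.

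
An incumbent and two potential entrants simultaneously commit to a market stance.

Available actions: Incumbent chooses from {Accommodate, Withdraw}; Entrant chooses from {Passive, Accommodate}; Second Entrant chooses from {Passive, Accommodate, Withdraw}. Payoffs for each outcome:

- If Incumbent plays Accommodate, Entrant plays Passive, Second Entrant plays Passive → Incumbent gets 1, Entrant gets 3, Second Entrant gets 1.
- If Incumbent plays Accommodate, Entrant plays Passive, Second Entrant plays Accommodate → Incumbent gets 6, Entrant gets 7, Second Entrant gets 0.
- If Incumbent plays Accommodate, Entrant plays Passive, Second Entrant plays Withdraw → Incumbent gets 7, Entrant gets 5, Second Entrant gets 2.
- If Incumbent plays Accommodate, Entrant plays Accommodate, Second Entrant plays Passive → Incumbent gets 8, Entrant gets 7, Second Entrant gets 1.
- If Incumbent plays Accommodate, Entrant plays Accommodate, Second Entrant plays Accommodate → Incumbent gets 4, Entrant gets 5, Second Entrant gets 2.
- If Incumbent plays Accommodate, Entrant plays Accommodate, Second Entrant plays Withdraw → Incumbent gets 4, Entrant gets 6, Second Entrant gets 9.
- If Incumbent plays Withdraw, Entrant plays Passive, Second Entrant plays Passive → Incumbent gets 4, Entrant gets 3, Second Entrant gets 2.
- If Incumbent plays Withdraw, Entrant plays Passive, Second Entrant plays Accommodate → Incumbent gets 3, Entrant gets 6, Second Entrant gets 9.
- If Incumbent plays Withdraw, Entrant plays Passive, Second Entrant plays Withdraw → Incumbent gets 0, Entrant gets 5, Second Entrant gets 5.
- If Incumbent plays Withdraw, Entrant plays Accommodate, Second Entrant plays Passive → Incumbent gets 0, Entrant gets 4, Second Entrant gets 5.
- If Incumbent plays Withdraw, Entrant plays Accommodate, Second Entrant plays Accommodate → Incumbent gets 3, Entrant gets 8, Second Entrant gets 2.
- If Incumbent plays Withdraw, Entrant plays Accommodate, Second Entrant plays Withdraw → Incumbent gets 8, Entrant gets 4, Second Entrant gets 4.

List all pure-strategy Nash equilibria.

This game has no pure Nash equilibrium.

For each strategy profile, look for a profitable unilateral deviation.
(Accommodate, Passive, Passive): Incumbent can switch to Withdraw (1 → 4). Not NE.
(Accommodate, Passive, Accommodate): Second Entrant can switch to Passive (0 → 1). Not NE.
(Accommodate, Passive, Withdraw): Entrant can switch to Accommodate (5 → 6). Not NE.
(Accommodate, Accommodate, Passive): Second Entrant can switch to Accommodate (1 → 2). Not NE.
(Accommodate, Accommodate, Accommodate): Entrant can switch to Passive (5 → 7). Not NE.
(Accommodate, Accommodate, Withdraw): Incumbent can switch to Withdraw (4 → 8). Not NE.
(Withdraw, Passive, Passive): Entrant can switch to Accommodate (3 → 4). Not NE.
(Withdraw, Passive, Accommodate): Incumbent can switch to Accommodate (3 → 6). Not NE.
(Withdraw, Passive, Withdraw): Incumbent can switch to Accommodate (0 → 7). Not NE.
(Withdraw, Accommodate, Passive): Incumbent can switch to Accommodate (0 → 8). Not NE.
(Withdraw, Accommodate, Accommodate): Incumbent can switch to Accommodate (3 → 4). Not NE.
(Withdraw, Accommodate, Withdraw): Entrant can switch to Passive (4 → 5). Not NE.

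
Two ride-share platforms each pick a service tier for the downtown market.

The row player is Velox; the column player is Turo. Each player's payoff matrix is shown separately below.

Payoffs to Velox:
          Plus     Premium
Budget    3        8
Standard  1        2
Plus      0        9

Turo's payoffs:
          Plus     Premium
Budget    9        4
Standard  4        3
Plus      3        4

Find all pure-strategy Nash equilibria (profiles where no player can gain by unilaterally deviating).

For each strategy profile, look for a profitable unilateral deviation.
(Budget, Plus): Velox gets 3, best alternative 1; Turo gets 9, best alternative 4. No profitable deviation — NE.
(Budget, Premium): Velox can switch to Plus (8 → 9). Not NE.
(Standard, Plus): Velox can switch to Budget (1 → 3). Not NE.
(Standard, Premium): Velox can switch to Budget (2 → 8). Not NE.
(Plus, Plus): Velox can switch to Budget (0 → 3). Not NE.
(Plus, Premium): Velox gets 9, best alternative 8; Turo gets 4, best alternative 3. No profitable deviation — NE.

The pure Nash equilibria are (Budget, Plus); (Plus, Premium).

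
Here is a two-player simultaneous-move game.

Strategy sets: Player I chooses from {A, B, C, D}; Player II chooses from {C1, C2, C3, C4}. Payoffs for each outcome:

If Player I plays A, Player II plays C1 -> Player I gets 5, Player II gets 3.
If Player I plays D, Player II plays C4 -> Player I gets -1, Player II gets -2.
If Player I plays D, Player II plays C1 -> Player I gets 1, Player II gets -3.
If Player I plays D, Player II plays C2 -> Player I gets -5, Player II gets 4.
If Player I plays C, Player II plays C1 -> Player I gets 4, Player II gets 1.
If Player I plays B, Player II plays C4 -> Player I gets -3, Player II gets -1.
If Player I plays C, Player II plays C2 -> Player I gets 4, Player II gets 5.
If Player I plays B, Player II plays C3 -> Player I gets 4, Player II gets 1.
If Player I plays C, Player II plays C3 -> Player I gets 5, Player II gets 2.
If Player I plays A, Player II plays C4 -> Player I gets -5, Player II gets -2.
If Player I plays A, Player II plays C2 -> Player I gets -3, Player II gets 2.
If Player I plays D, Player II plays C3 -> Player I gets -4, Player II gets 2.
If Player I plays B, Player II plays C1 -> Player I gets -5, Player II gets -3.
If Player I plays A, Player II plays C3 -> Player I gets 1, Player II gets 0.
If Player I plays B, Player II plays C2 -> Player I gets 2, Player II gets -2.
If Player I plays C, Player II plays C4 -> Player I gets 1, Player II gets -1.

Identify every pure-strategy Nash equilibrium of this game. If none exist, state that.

(A, C1): Player I gets 5, best alternative 4; Player II gets 3, best alternative 2. No profitable deviation — NE.
(A, C2): Player I can switch to B (-3 → 2). Not NE.
(A, C3): Player I can switch to B (1 → 4). Not NE.
(A, C4): Player I can switch to B (-5 → -3). Not NE.
(B, C1): Player I can switch to A (-5 → 5). Not NE.
(B, C2): Player I can switch to C (2 → 4). Not NE.
(B, C3): Player I can switch to C (4 → 5). Not NE.
(B, C4): Player I can switch to C (-3 → 1). Not NE.
(C, C1): Player I can switch to A (4 → 5). Not NE.
(C, C2): Player I gets 4, best alternative 2; Player II gets 5, best alternative 2. No profitable deviation — NE.
(The remaining 6 profiles each have a profitable deviation by the same check.)

The pure Nash equilibria are (A, C1) and (C, C2).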